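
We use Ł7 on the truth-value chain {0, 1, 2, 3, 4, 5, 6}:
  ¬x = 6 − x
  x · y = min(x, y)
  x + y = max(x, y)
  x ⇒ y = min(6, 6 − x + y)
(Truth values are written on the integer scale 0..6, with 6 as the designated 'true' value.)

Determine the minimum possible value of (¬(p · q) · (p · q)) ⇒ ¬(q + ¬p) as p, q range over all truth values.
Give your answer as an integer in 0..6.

Take p = 3, q = 6:
p · q = 3 · 6 = 3
¬(p · q) = ¬3 = 3
p · q = 3 · 6 = 3
¬(p · q) · (p · q) = 3 · 3 = 3
¬p = ¬3 = 3
q + ¬p = 6 + 3 = 6
¬(q + ¬p) = ¬6 = 0
(¬(p · q) · (p · q)) ⇒ ¬(q + ¬p) = 3 ⇒ 0 = 3
No assignment yields a value below 3, so this is the minimum.

3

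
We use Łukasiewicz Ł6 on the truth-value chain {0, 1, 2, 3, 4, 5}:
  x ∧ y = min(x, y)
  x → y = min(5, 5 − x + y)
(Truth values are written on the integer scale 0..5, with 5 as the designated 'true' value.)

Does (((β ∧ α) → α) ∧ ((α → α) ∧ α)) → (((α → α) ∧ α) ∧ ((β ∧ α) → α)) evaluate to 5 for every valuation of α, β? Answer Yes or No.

At α = 4, β = 3, for instance:
β ∧ α = 3 ∧ 4 = 3
(β ∧ α) → α = 3 → 4 = 5
α → α = 4 → 4 = 5
(α → α) ∧ α = 5 ∧ 4 = 4
((β ∧ α) → α) ∧ ((α → α) ∧ α) = 5 ∧ 4 = 4
((α → α) ∧ α) ∧ ((β ∧ α) → α) = 4 ∧ 5 = 4
(((β ∧ α) → α) ∧ ((α → α) ∧ α)) → (((α → α) ∧ α) ∧ ((β ∧ α) → α)) = 4 → 4 = 5
and checking the remaining 35 assignments likewise gives ≥ 5 in every case.

Yes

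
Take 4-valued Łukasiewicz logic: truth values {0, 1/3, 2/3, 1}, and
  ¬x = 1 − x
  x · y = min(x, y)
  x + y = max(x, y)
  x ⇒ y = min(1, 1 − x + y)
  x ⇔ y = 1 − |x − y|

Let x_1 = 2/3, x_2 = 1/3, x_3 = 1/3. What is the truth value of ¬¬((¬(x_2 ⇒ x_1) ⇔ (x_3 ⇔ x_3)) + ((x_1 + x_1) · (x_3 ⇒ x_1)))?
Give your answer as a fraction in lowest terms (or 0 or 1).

x_2 ⇒ x_1 = 1/3 ⇒ 2/3 = 1
¬(x_2 ⇒ x_1) = ¬1 = 0
x_3 ⇔ x_3 = 1/3 ⇔ 1/3 = 1
¬(x_2 ⇒ x_1) ⇔ (x_3 ⇔ x_3) = 0 ⇔ 1 = 0
x_1 + x_1 = 2/3 + 2/3 = 2/3
x_3 ⇒ x_1 = 1/3 ⇒ 2/3 = 1
(x_1 + x_1) · (x_3 ⇒ x_1) = 2/3 · 1 = 2/3
(¬(x_2 ⇒ x_1) ⇔ (x_3 ⇔ x_3)) + ((x_1 + x_1) · (x_3 ⇒ x_1)) = 0 + 2/3 = 2/3
¬((¬(x_2 ⇒ x_1) ⇔ (x_3 ⇔ x_3)) + ((x_1 + x_1) · (x_3 ⇒ x_1))) = ¬2/3 = 1/3
¬¬((¬(x_2 ⇒ x_1) ⇔ (x_3 ⇔ x_3)) + ((x_1 + x_1) · (x_3 ⇒ x_1))) = ¬1/3 = 2/3

2/3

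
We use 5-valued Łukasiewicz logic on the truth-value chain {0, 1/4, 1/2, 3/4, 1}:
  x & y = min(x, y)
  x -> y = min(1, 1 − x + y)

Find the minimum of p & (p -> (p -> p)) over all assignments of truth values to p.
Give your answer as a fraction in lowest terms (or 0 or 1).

Take p = 0:
p -> p = 0 -> 0 = 1
p -> (p -> p) = 0 -> 1 = 1
p & (p -> (p -> p)) = 0 & 1 = 0
No assignment yields a value below 0, so this is the minimum.

0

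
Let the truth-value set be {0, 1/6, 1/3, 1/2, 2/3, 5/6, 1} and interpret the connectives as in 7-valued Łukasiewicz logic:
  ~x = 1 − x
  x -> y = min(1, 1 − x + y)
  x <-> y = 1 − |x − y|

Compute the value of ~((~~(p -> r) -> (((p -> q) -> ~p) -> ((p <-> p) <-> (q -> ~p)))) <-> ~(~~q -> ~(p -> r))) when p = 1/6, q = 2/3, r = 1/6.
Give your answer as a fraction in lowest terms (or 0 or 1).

p -> r = 1/6 -> 1/6 = 1
~(p -> r) = ~1 = 0
~~(p -> r) = ~0 = 1
p -> q = 1/6 -> 2/3 = 1
~p = ~1/6 = 5/6
(p -> q) -> ~p = 1 -> 5/6 = 5/6
p <-> p = 1/6 <-> 1/6 = 1
~p = ~1/6 = 5/6
q -> ~p = 2/3 -> 5/6 = 1
(p <-> p) <-> (q -> ~p) = 1 <-> 1 = 1
((p -> q) -> ~p) -> ((p <-> p) <-> (q -> ~p)) = 5/6 -> 1 = 1
~~(p -> r) -> (((p -> q) -> ~p) -> ((p <-> p) <-> (q -> ~p))) = 1 -> 1 = 1
~q = ~2/3 = 1/3
~~q = ~1/3 = 2/3
p -> r = 1/6 -> 1/6 = 1
~(p -> r) = ~1 = 0
~~q -> ~(p -> r) = 2/3 -> 0 = 1/3
~(~~q -> ~(p -> r)) = ~1/3 = 2/3
(~~(p -> r) -> (((p -> q) -> ~p) -> ((p <-> p) <-> (q -> ~p)))) <-> ~(~~q -> ~(p -> r)) = 1 <-> 2/3 = 2/3
~((~~(p -> r) -> (((p -> q) -> ~p) -> ((p <-> p) <-> (q -> ~p)))) <-> ~(~~q -> ~(p -> r))) = ~2/3 = 1/3

1/3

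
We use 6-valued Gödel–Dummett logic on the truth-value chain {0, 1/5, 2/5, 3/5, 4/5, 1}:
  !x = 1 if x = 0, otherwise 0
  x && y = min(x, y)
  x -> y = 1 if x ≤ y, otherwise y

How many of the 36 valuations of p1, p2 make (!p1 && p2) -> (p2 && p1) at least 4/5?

value 1: 31 assignments (counts)
value 0: 5 assignments
So 31 of the 36 assignments meet the threshold.

31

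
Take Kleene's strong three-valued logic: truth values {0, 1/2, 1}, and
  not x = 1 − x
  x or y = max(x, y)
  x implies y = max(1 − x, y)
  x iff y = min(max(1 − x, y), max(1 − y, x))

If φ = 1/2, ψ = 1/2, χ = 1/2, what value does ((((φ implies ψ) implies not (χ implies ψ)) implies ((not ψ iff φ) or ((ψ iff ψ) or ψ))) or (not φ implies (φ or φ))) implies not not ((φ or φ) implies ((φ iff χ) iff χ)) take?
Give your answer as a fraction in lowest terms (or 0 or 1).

φ implies ψ = 1/2 implies 1/2 = 1/2
χ implies ψ = 1/2 implies 1/2 = 1/2
not (χ implies ψ) = not 1/2 = 1/2
(φ implies ψ) implies not (χ implies ψ) = 1/2 implies 1/2 = 1/2
not ψ = not 1/2 = 1/2
not ψ iff φ = 1/2 iff 1/2 = 1/2
ψ iff ψ = 1/2 iff 1/2 = 1/2
(ψ iff ψ) or ψ = 1/2 or 1/2 = 1/2
(not ψ iff φ) or ((ψ iff ψ) or ψ) = 1/2 or 1/2 = 1/2
((φ implies ψ) implies not (χ implies ψ)) implies ((not ψ iff φ) or ((ψ iff ψ) or ψ)) = 1/2 implies 1/2 = 1/2
not φ = not 1/2 = 1/2
φ or φ = 1/2 or 1/2 = 1/2
not φ implies (φ or φ) = 1/2 implies 1/2 = 1/2
(((φ implies ψ) implies not (χ implies ψ)) implies ((not ψ iff φ) or ((ψ iff ψ) or ψ))) or (not φ implies (φ or φ)) = 1/2 or 1/2 = 1/2
φ or φ = 1/2 or 1/2 = 1/2
φ iff χ = 1/2 iff 1/2 = 1/2
(φ iff χ) iff χ = 1/2 iff 1/2 = 1/2
(φ or φ) implies ((φ iff χ) iff χ) = 1/2 implies 1/2 = 1/2
not ((φ or φ) implies ((φ iff χ) iff χ)) = not 1/2 = 1/2
not not ((φ or φ) implies ((φ iff χ) iff χ)) = not 1/2 = 1/2
((((φ implies ψ) implies not (χ implies ψ)) implies ((not ψ iff φ) or ((ψ iff ψ) or ψ))) or (not φ implies (φ or φ))) implies not not ((φ or φ) implies ((φ iff χ) iff χ)) = 1/2 implies 1/2 = 1/2

1/2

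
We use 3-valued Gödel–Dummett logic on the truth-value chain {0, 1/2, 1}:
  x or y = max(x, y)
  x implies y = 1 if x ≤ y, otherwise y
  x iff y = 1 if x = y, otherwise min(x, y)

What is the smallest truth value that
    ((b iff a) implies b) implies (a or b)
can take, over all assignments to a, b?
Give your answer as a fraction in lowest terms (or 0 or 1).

Take a = 0, b = 1/2:
b iff a = 1/2 iff 0 = 0
(b iff a) implies b = 0 implies 1/2 = 1
a or b = 0 or 1/2 = 1/2
((b iff a) implies b) implies (a or b) = 1 implies 1/2 = 1/2
No assignment yields a value below 1/2, so this is the minimum.

1/2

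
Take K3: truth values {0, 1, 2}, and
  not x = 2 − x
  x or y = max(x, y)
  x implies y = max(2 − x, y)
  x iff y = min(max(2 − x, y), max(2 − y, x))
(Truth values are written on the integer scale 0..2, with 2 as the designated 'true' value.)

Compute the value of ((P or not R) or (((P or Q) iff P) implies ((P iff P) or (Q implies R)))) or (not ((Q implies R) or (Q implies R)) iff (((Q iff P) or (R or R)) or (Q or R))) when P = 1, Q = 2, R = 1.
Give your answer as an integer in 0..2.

1

not R = not 1 = 1
P or not R = 1 or 1 = 1
P or Q = 1 or 2 = 2
(P or Q) iff P = 2 iff 1 = 1
P iff P = 1 iff 1 = 1
Q implies R = 2 implies 1 = 1
(P iff P) or (Q implies R) = 1 or 1 = 1
((P or Q) iff P) implies ((P iff P) or (Q implies R)) = 1 implies 1 = 1
(P or not R) or (((P or Q) iff P) implies ((P iff P) or (Q implies R))) = 1 or 1 = 1
Q implies R = 2 implies 1 = 1
Q implies R = 2 implies 1 = 1
(Q implies R) or (Q implies R) = 1 or 1 = 1
not ((Q implies R) or (Q implies R)) = not 1 = 1
Q iff P = 2 iff 1 = 1
R or R = 1 or 1 = 1
(Q iff P) or (R or R) = 1 or 1 = 1
Q or R = 2 or 1 = 2
((Q iff P) or (R or R)) or (Q or R) = 1 or 2 = 2
not ((Q implies R) or (Q implies R)) iff (((Q iff P) or (R or R)) or (Q or R)) = 1 iff 2 = 1
((P or not R) or (((P or Q) iff P) implies ((P iff P) or (Q implies R)))) or (not ((Q implies R) or (Q implies R)) iff (((Q iff P) or (R or R)) or (Q or R))) = 1 or 1 = 1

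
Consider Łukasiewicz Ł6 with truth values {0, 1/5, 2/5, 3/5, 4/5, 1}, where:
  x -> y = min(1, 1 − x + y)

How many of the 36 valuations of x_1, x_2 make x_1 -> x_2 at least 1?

value 1: 21 assignments (counts)
value 4/5: 5 assignments
value 3/5: 4 assignments
value 2/5: 3 assignments
value 1/5: 2 assignments
value 0: 1 assignment
So 21 of the 36 assignments meet the threshold.

21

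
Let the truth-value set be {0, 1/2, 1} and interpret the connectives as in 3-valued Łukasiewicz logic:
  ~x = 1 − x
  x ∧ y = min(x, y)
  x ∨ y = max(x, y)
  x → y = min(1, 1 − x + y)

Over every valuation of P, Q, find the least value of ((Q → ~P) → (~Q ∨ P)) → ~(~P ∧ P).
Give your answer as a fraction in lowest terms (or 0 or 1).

1/2

Take P = 1/2, Q = 0:
~P = ~1/2 = 1/2
Q → ~P = 0 → 1/2 = 1
~Q = ~0 = 1
~Q ∨ P = 1 ∨ 1/2 = 1
(Q → ~P) → (~Q ∨ P) = 1 → 1 = 1
~P = ~1/2 = 1/2
~P ∧ P = 1/2 ∧ 1/2 = 1/2
~(~P ∧ P) = ~1/2 = 1/2
((Q → ~P) → (~Q ∨ P)) → ~(~P ∧ P) = 1 → 1/2 = 1/2
No assignment yields a value below 1/2, so this is the minimum.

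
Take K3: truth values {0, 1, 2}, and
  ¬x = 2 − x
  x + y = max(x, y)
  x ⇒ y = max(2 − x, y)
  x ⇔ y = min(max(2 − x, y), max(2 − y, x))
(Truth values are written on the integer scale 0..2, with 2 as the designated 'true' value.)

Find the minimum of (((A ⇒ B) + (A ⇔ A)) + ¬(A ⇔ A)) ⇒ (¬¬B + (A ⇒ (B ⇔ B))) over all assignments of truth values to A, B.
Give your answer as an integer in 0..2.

1

Take A = 1, B = 1:
A ⇒ B = 1 ⇒ 1 = 1
A ⇔ A = 1 ⇔ 1 = 1
(A ⇒ B) + (A ⇔ A) = 1 + 1 = 1
A ⇔ A = 1 ⇔ 1 = 1
¬(A ⇔ A) = ¬1 = 1
((A ⇒ B) + (A ⇔ A)) + ¬(A ⇔ A) = 1 + 1 = 1
¬B = ¬1 = 1
¬¬B = ¬1 = 1
B ⇔ B = 1 ⇔ 1 = 1
A ⇒ (B ⇔ B) = 1 ⇒ 1 = 1
¬¬B + (A ⇒ (B ⇔ B)) = 1 + 1 = 1
(((A ⇒ B) + (A ⇔ A)) + ¬(A ⇔ A)) ⇒ (¬¬B + (A ⇒ (B ⇔ B))) = 1 ⇒ 1 = 1
No assignment yields a value below 1, so this is the minimum.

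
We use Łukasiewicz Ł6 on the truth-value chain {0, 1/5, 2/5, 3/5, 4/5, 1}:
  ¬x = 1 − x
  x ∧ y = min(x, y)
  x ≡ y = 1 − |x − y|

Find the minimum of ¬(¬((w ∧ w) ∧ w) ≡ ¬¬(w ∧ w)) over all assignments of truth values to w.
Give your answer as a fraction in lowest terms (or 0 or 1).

1/5

Take w = 2/5:
w ∧ w = 2/5 ∧ 2/5 = 2/5
(w ∧ w) ∧ w = 2/5 ∧ 2/5 = 2/5
¬((w ∧ w) ∧ w) = ¬2/5 = 3/5
w ∧ w = 2/5 ∧ 2/5 = 2/5
¬(w ∧ w) = ¬2/5 = 3/5
¬¬(w ∧ w) = ¬3/5 = 2/5
¬((w ∧ w) ∧ w) ≡ ¬¬(w ∧ w) = 3/5 ≡ 2/5 = 4/5
¬(¬((w ∧ w) ∧ w) ≡ ¬¬(w ∧ w)) = ¬4/5 = 1/5
No assignment yields a value below 1/5, so this is the minimum.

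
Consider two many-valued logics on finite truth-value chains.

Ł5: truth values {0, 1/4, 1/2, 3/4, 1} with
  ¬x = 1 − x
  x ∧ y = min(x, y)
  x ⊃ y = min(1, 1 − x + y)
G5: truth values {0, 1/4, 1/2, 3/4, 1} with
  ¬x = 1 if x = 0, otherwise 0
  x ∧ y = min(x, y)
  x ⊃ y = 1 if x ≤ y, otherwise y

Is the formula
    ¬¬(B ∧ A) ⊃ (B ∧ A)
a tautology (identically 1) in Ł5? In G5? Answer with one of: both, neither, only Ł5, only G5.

only Ł5

In Ł5: every assignment gives 1 — tautology.
In G5: at A = 1/4, B = 1/4 the value is 1/4 — not a tautology.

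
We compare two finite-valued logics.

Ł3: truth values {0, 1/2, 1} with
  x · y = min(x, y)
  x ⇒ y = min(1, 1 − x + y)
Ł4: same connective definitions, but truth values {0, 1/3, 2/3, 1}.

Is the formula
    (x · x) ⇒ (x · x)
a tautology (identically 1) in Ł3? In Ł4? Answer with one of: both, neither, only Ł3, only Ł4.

both

In Ł3: every assignment gives 1 — tautology.
In Ł4: every assignment gives 1 — tautology.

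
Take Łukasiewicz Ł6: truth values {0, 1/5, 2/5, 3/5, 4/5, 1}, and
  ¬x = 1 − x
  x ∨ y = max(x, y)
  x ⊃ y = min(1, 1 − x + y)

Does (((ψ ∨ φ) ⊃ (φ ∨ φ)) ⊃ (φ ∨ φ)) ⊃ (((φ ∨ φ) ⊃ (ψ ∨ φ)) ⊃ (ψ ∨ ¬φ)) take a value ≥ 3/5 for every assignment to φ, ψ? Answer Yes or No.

Counterexample: take φ = 4/5, ψ = 0.
ψ ∨ φ = 0 ∨ 4/5 = 4/5
φ ∨ φ = 4/5 ∨ 4/5 = 4/5
(ψ ∨ φ) ⊃ (φ ∨ φ) = 4/5 ⊃ 4/5 = 1
φ ∨ φ = 4/5 ∨ 4/5 = 4/5
((ψ ∨ φ) ⊃ (φ ∨ φ)) ⊃ (φ ∨ φ) = 1 ⊃ 4/5 = 4/5
φ ∨ φ = 4/5 ∨ 4/5 = 4/5
ψ ∨ φ = 0 ∨ 4/5 = 4/5
(φ ∨ φ) ⊃ (ψ ∨ φ) = 4/5 ⊃ 4/5 = 1
¬φ = ¬4/5 = 1/5
ψ ∨ ¬φ = 0 ∨ 1/5 = 1/5
((φ ∨ φ) ⊃ (ψ ∨ φ)) ⊃ (ψ ∨ ¬φ) = 1 ⊃ 1/5 = 1/5
(((ψ ∨ φ) ⊃ (φ ∨ φ)) ⊃ (φ ∨ φ)) ⊃ (((φ ∨ φ) ⊃ (ψ ∨ φ)) ⊃ (ψ ∨ ¬φ)) = 4/5 ⊃ 1/5 = 2/5
This gives 2/5, which is below 3/5.

No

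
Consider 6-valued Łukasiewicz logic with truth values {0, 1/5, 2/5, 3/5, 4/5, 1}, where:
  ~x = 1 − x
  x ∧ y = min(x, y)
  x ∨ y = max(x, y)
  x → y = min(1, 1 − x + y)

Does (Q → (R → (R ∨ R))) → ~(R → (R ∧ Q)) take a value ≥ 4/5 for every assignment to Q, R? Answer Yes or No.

Counterexample: take Q = 0, R = 0.
R ∨ R = 0 ∨ 0 = 0
R → (R ∨ R) = 0 → 0 = 1
Q → (R → (R ∨ R)) = 0 → 1 = 1
R ∧ Q = 0 ∧ 0 = 0
R → (R ∧ Q) = 0 → 0 = 1
~(R → (R ∧ Q)) = ~1 = 0
(Q → (R → (R ∨ R))) → ~(R → (R ∧ Q)) = 1 → 0 = 0
This gives 0, which is below 4/5.

No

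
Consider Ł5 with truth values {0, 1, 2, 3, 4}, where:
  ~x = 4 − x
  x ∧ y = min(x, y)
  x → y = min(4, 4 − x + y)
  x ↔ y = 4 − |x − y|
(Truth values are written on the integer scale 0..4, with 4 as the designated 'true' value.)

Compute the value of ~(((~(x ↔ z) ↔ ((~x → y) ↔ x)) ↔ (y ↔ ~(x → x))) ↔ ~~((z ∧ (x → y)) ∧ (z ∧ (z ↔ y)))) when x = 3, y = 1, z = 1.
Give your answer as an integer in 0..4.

x ↔ z = 3 ↔ 1 = 2
~(x ↔ z) = ~2 = 2
~x = ~3 = 1
~x → y = 1 → 1 = 4
(~x → y) ↔ x = 4 ↔ 3 = 3
~(x ↔ z) ↔ ((~x → y) ↔ x) = 2 ↔ 3 = 3
x → x = 3 → 3 = 4
~(x → x) = ~4 = 0
y ↔ ~(x → x) = 1 ↔ 0 = 3
(~(x ↔ z) ↔ ((~x → y) ↔ x)) ↔ (y ↔ ~(x → x)) = 3 ↔ 3 = 4
x → y = 3 → 1 = 2
z ∧ (x → y) = 1 ∧ 2 = 1
z ↔ y = 1 ↔ 1 = 4
z ∧ (z ↔ y) = 1 ∧ 4 = 1
(z ∧ (x → y)) ∧ (z ∧ (z ↔ y)) = 1 ∧ 1 = 1
~((z ∧ (x → y)) ∧ (z ∧ (z ↔ y))) = ~1 = 3
~~((z ∧ (x → y)) ∧ (z ∧ (z ↔ y))) = ~3 = 1
((~(x ↔ z) ↔ ((~x → y) ↔ x)) ↔ (y ↔ ~(x → x))) ↔ ~~((z ∧ (x → y)) ∧ (z ∧ (z ↔ y))) = 4 ↔ 1 = 1
~(((~(x ↔ z) ↔ ((~x → y) ↔ x)) ↔ (y ↔ ~(x → x))) ↔ ~~((z ∧ (x → y)) ∧ (z ∧ (z ↔ y)))) = ~1 = 3

3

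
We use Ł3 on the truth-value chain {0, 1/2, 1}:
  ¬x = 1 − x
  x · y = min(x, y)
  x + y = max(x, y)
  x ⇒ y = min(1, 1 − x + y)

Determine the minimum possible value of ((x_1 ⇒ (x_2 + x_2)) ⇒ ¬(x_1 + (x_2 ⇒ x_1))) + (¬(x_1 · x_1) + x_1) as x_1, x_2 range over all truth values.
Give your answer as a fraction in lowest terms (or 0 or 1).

1/2

Take x_1 = 1/2, x_2 = 0:
x_2 + x_2 = 0 + 0 = 0
x_1 ⇒ (x_2 + x_2) = 1/2 ⇒ 0 = 1/2
x_2 ⇒ x_1 = 0 ⇒ 1/2 = 1
x_1 + (x_2 ⇒ x_1) = 1/2 + 1 = 1
¬(x_1 + (x_2 ⇒ x_1)) = ¬1 = 0
(x_1 ⇒ (x_2 + x_2)) ⇒ ¬(x_1 + (x_2 ⇒ x_1)) = 1/2 ⇒ 0 = 1/2
x_1 · x_1 = 1/2 · 1/2 = 1/2
¬(x_1 · x_1) = ¬1/2 = 1/2
¬(x_1 · x_1) + x_1 = 1/2 + 1/2 = 1/2
((x_1 ⇒ (x_2 + x_2)) ⇒ ¬(x_1 + (x_2 ⇒ x_1))) + (¬(x_1 · x_1) + x_1) = 1/2 + 1/2 = 1/2
No assignment yields a value below 1/2, so this is the minimum.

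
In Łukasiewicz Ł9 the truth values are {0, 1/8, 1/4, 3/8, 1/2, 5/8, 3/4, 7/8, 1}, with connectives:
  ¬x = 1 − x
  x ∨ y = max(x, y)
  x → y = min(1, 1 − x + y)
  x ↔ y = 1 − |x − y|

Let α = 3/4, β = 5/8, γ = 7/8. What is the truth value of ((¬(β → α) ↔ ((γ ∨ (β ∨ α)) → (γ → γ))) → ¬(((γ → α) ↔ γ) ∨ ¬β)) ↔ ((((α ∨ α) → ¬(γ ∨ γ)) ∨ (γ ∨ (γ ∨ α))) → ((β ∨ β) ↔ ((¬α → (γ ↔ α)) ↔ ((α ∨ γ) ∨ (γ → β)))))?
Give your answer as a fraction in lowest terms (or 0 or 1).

β → α = 5/8 → 3/4 = 1
¬(β → α) = ¬1 = 0
β ∨ α = 5/8 ∨ 3/4 = 3/4
γ ∨ (β ∨ α) = 7/8 ∨ 3/4 = 7/8
γ → γ = 7/8 → 7/8 = 1
(γ ∨ (β ∨ α)) → (γ → γ) = 7/8 → 1 = 1
¬(β → α) ↔ ((γ ∨ (β ∨ α)) → (γ → γ)) = 0 ↔ 1 = 0
γ → α = 7/8 → 3/4 = 7/8
(γ → α) ↔ γ = 7/8 ↔ 7/8 = 1
¬β = ¬5/8 = 3/8
((γ → α) ↔ γ) ∨ ¬β = 1 ∨ 3/8 = 1
¬(((γ → α) ↔ γ) ∨ ¬β) = ¬1 = 0
(¬(β → α) ↔ ((γ ∨ (β ∨ α)) → (γ → γ))) → ¬(((γ → α) ↔ γ) ∨ ¬β) = 0 → 0 = 1
α ∨ α = 3/4 ∨ 3/4 = 3/4
γ ∨ γ = 7/8 ∨ 7/8 = 7/8
¬(γ ∨ γ) = ¬7/8 = 1/8
(α ∨ α) → ¬(γ ∨ γ) = 3/4 → 1/8 = 3/8
γ ∨ α = 7/8 ∨ 3/4 = 7/8
γ ∨ (γ ∨ α) = 7/8 ∨ 7/8 = 7/8
((α ∨ α) → ¬(γ ∨ γ)) ∨ (γ ∨ (γ ∨ α)) = 3/8 ∨ 7/8 = 7/8
β ∨ β = 5/8 ∨ 5/8 = 5/8
¬α = ¬3/4 = 1/4
γ ↔ α = 7/8 ↔ 3/4 = 7/8
¬α → (γ ↔ α) = 1/4 → 7/8 = 1
α ∨ γ = 3/4 ∨ 7/8 = 7/8
γ → β = 7/8 → 5/8 = 3/4
(α ∨ γ) ∨ (γ → β) = 7/8 ∨ 3/4 = 7/8
(¬α → (γ ↔ α)) ↔ ((α ∨ γ) ∨ (γ → β)) = 1 ↔ 7/8 = 7/8
(β ∨ β) ↔ ((¬α → (γ ↔ α)) ↔ ((α ∨ γ) ∨ (γ → β))) = 5/8 ↔ 7/8 = 3/4
(((α ∨ α) → ¬(γ ∨ γ)) ∨ (γ ∨ (γ ∨ α))) → ((β ∨ β) ↔ ((¬α → (γ ↔ α)) ↔ ((α ∨ γ) ∨ (γ → β)))) = 7/8 → 3/4 = 7/8
((¬(β → α) ↔ ((γ ∨ (β ∨ α)) → (γ → γ))) → ¬(((γ → α) ↔ γ) ∨ ¬β)) ↔ ((((α ∨ α) → ¬(γ ∨ γ)) ∨ (γ ∨ (γ ∨ α))) → ((β ∨ β) ↔ ((¬α → (γ ↔ α)) ↔ ((α ∨ γ) ∨ (γ → β))))) = 1 ↔ 7/8 = 7/8

7/8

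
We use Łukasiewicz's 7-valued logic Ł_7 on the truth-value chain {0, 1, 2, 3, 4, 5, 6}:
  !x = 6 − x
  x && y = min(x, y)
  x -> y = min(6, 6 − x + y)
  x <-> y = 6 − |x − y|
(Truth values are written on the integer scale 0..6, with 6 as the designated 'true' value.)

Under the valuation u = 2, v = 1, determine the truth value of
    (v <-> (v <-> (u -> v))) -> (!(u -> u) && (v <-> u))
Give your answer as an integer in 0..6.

1

u -> v = 2 -> 1 = 5
v <-> (u -> v) = 1 <-> 5 = 2
v <-> (v <-> (u -> v)) = 1 <-> 2 = 5
u -> u = 2 -> 2 = 6
!(u -> u) = !6 = 0
v <-> u = 1 <-> 2 = 5
!(u -> u) && (v <-> u) = 0 && 5 = 0
(v <-> (v <-> (u -> v))) -> (!(u -> u) && (v <-> u)) = 5 -> 0 = 1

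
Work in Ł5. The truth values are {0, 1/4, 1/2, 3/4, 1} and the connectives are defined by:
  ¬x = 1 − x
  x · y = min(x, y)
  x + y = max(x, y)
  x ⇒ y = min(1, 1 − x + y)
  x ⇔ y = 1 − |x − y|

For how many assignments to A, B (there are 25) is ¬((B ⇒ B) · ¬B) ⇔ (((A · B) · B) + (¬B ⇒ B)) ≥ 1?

10

value 1: 10 assignments (counts)
value 3/4: 10 assignments
value 1/2: 5 assignments
So 10 of the 25 assignments meet the threshold.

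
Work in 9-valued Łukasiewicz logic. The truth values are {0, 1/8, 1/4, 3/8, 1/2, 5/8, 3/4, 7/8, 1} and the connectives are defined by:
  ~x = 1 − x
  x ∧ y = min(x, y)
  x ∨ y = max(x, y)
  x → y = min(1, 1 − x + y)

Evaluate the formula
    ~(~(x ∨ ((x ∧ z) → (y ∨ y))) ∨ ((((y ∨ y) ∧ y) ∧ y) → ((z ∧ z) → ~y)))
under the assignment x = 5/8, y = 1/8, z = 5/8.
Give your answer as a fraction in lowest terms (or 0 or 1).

0

x ∧ z = 5/8 ∧ 5/8 = 5/8
y ∨ y = 1/8 ∨ 1/8 = 1/8
(x ∧ z) → (y ∨ y) = 5/8 → 1/8 = 1/2
x ∨ ((x ∧ z) → (y ∨ y)) = 5/8 ∨ 1/2 = 5/8
~(x ∨ ((x ∧ z) → (y ∨ y))) = ~5/8 = 3/8
y ∨ y = 1/8 ∨ 1/8 = 1/8
(y ∨ y) ∧ y = 1/8 ∧ 1/8 = 1/8
((y ∨ y) ∧ y) ∧ y = 1/8 ∧ 1/8 = 1/8
z ∧ z = 5/8 ∧ 5/8 = 5/8
~y = ~1/8 = 7/8
(z ∧ z) → ~y = 5/8 → 7/8 = 1
(((y ∨ y) ∧ y) ∧ y) → ((z ∧ z) → ~y) = 1/8 → 1 = 1
~(x ∨ ((x ∧ z) → (y ∨ y))) ∨ ((((y ∨ y) ∧ y) ∧ y) → ((z ∧ z) → ~y)) = 3/8 ∨ 1 = 1
~(~(x ∨ ((x ∧ z) → (y ∨ y))) ∨ ((((y ∨ y) ∧ y) ∧ y) → ((z ∧ z) → ~y))) = ~1 = 0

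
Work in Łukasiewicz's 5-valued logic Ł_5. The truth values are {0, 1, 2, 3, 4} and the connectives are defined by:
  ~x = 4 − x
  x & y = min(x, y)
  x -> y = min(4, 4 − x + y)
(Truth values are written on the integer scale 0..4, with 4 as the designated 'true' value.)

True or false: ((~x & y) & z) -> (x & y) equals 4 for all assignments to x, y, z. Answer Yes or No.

No

Counterexample: take x = 0, y = 1, z = 1.
~x = ~0 = 4
~x & y = 4 & 1 = 1
(~x & y) & z = 1 & 1 = 1
x & y = 0 & 1 = 0
((~x & y) & z) -> (x & y) = 1 -> 0 = 3
This gives 3 ≠ 4.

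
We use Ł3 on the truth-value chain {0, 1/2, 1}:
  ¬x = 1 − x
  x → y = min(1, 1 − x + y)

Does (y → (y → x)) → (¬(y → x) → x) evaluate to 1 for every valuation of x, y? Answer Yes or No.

No

Counterexample: take x = 0, y = 1/2.
y → x = 1/2 → 0 = 1/2
y → (y → x) = 1/2 → 1/2 = 1
y → x = 1/2 → 0 = 1/2
¬(y → x) = ¬1/2 = 1/2
¬(y → x) → x = 1/2 → 0 = 1/2
(y → (y → x)) → (¬(y → x) → x) = 1 → 1/2 = 1/2
This gives 1/2 ≠ 1.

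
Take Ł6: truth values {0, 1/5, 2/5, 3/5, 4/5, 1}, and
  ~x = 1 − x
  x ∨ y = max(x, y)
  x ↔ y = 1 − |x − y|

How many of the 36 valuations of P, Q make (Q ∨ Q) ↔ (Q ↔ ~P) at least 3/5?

25

value 1: 8 assignments (counts)
value 4/5: 10 assignments (counts)
value 3/5: 7 assignments (counts)
value 2/5: 6 assignments
value 1/5: 3 assignments
value 0: 2 assignments
So 25 of the 36 assignments meet the threshold.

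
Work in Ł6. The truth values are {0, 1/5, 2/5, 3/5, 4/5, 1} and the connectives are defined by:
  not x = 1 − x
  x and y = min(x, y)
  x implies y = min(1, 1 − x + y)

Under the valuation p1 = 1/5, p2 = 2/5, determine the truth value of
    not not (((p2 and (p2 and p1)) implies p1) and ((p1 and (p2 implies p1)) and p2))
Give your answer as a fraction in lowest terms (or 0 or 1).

1/5

p2 and p1 = 2/5 and 1/5 = 1/5
p2 and (p2 and p1) = 2/5 and 1/5 = 1/5
(p2 and (p2 and p1)) implies p1 = 1/5 implies 1/5 = 1
p2 implies p1 = 2/5 implies 1/5 = 4/5
p1 and (p2 implies p1) = 1/5 and 4/5 = 1/5
(p1 and (p2 implies p1)) and p2 = 1/5 and 2/5 = 1/5
((p2 and (p2 and p1)) implies p1) and ((p1 and (p2 implies p1)) and p2) = 1 and 1/5 = 1/5
not (((p2 and (p2 and p1)) implies p1) and ((p1 and (p2 implies p1)) and p2)) = not 1/5 = 4/5
not not (((p2 and (p2 and p1)) implies p1) and ((p1 and (p2 implies p1)) and p2)) = not 4/5 = 1/5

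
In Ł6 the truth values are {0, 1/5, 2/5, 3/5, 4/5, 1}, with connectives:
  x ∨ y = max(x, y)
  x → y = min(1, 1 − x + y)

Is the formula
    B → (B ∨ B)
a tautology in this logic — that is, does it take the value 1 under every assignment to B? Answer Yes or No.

B = 0 ↦ 1
B = 1/5 ↦ 1
B = 2/5 ↦ 1
B = 3/5 ↦ 1
B = 4/5 ↦ 1
B = 1 ↦ 1
Every assignment gives a value ≥ 1.

Yes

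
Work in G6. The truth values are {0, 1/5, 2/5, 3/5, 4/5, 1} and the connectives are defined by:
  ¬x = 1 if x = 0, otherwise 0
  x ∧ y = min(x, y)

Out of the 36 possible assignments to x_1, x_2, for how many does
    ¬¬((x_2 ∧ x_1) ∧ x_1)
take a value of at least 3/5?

value 1: 25 assignments (counts)
value 0: 11 assignments
So 25 of the 36 assignments meet the threshold.

25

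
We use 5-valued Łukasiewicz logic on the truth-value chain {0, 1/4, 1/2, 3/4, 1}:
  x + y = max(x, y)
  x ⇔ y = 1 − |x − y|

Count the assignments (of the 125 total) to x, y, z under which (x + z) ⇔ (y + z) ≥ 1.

65

value 1: 65 assignments (counts)
value 3/4: 32 assignments
value 1/2: 18 assignments
value 1/4: 8 assignments
value 0: 2 assignments
So 65 of the 125 assignments meet the threshold.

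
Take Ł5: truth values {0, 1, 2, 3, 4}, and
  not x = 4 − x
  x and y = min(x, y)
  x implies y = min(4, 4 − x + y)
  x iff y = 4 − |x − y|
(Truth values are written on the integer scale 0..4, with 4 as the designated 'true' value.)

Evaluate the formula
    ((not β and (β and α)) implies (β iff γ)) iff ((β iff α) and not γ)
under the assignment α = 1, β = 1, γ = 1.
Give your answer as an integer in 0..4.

3

not β = not 1 = 3
β and α = 1 and 1 = 1
not β and (β and α) = 3 and 1 = 1
β iff γ = 1 iff 1 = 4
(not β and (β and α)) implies (β iff γ) = 1 implies 4 = 4
β iff α = 1 iff 1 = 4
not γ = not 1 = 3
(β iff α) and not γ = 4 and 3 = 3
((not β and (β and α)) implies (β iff γ)) iff ((β iff α) and not γ) = 4 iff 3 = 3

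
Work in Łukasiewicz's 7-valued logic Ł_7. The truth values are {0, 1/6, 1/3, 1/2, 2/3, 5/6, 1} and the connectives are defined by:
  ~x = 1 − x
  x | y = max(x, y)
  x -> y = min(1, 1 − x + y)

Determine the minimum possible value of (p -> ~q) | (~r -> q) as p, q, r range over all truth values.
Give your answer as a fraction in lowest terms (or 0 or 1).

Take p = 1, q = 1/2, r = 0:
~q = ~1/2 = 1/2
p -> ~q = 1 -> 1/2 = 1/2
~r = ~0 = 1
~r -> q = 1 -> 1/2 = 1/2
(p -> ~q) | (~r -> q) = 1/2 | 1/2 = 1/2
No assignment yields a value below 1/2, so this is the minimum.

1/2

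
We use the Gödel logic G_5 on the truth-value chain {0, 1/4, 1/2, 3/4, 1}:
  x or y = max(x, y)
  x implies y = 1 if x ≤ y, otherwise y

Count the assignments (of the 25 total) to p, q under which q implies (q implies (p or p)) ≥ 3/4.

16

value 1: 15 assignments (counts)
value 3/4: 1 assignment (counts)
value 1/2: 2 assignments
value 1/4: 3 assignments
value 0: 4 assignments
So 16 of the 25 assignments meet the threshold.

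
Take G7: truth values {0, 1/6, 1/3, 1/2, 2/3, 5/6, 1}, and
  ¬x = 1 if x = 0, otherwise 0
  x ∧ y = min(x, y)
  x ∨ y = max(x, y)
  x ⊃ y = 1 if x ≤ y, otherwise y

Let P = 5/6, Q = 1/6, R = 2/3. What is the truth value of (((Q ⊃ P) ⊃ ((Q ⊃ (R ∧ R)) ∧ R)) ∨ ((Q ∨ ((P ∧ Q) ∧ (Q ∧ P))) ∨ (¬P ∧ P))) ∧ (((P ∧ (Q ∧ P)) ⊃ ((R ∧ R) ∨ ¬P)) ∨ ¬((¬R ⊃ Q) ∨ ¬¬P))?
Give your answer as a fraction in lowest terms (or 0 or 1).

Q ⊃ P = 1/6 ⊃ 5/6 = 1
R ∧ R = 2/3 ∧ 2/3 = 2/3
Q ⊃ (R ∧ R) = 1/6 ⊃ 2/3 = 1
(Q ⊃ (R ∧ R)) ∧ R = 1 ∧ 2/3 = 2/3
(Q ⊃ P) ⊃ ((Q ⊃ (R ∧ R)) ∧ R) = 1 ⊃ 2/3 = 2/3
P ∧ Q = 5/6 ∧ 1/6 = 1/6
Q ∧ P = 1/6 ∧ 5/6 = 1/6
(P ∧ Q) ∧ (Q ∧ P) = 1/6 ∧ 1/6 = 1/6
Q ∨ ((P ∧ Q) ∧ (Q ∧ P)) = 1/6 ∨ 1/6 = 1/6
¬P = ¬5/6 = 0
¬P ∧ P = 0 ∧ 5/6 = 0
(Q ∨ ((P ∧ Q) ∧ (Q ∧ P))) ∨ (¬P ∧ P) = 1/6 ∨ 0 = 1/6
((Q ⊃ P) ⊃ ((Q ⊃ (R ∧ R)) ∧ R)) ∨ ((Q ∨ ((P ∧ Q) ∧ (Q ∧ P))) ∨ (¬P ∧ P)) = 2/3 ∨ 1/6 = 2/3
Q ∧ P = 1/6 ∧ 5/6 = 1/6
P ∧ (Q ∧ P) = 5/6 ∧ 1/6 = 1/6
R ∧ R = 2/3 ∧ 2/3 = 2/3
¬P = ¬5/6 = 0
(R ∧ R) ∨ ¬P = 2/3 ∨ 0 = 2/3
(P ∧ (Q ∧ P)) ⊃ ((R ∧ R) ∨ ¬P) = 1/6 ⊃ 2/3 = 1
¬R = ¬2/3 = 0
¬R ⊃ Q = 0 ⊃ 1/6 = 1
¬P = ¬5/6 = 0
¬¬P = ¬0 = 1
(¬R ⊃ Q) ∨ ¬¬P = 1 ∨ 1 = 1
¬((¬R ⊃ Q) ∨ ¬¬P) = ¬1 = 0
((P ∧ (Q ∧ P)) ⊃ ((R ∧ R) ∨ ¬P)) ∨ ¬((¬R ⊃ Q) ∨ ¬¬P) = 1 ∨ 0 = 1
(((Q ⊃ P) ⊃ ((Q ⊃ (R ∧ R)) ∧ R)) ∨ ((Q ∨ ((P ∧ Q) ∧ (Q ∧ P))) ∨ (¬P ∧ P))) ∧ (((P ∧ (Q ∧ P)) ⊃ ((R ∧ R) ∨ ¬P)) ∨ ¬((¬R ⊃ Q) ∨ ¬¬P)) = 2/3 ∧ 1 = 2/3

2/3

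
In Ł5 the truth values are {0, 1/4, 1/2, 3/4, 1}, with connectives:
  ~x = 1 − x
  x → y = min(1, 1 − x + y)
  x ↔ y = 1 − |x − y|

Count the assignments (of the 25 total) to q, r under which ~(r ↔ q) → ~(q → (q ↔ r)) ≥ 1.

9

value 1: 9 assignments (counts)
value 3/4: 9 assignments
value 1/2: 4 assignments
value 1/4: 2 assignments
value 0: 1 assignment
So 9 of the 25 assignments meet the threshold.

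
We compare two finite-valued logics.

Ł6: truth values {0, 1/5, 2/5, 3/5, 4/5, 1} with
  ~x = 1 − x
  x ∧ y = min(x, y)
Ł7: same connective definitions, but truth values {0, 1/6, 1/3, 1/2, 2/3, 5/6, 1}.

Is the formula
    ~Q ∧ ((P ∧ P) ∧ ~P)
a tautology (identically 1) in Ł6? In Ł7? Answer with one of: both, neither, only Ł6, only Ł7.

neither

In Ł6: at P = 0, Q = 0 the value is 0 — not a tautology.
In Ł7: at P = 0, Q = 0 the value is 0 — not a tautology.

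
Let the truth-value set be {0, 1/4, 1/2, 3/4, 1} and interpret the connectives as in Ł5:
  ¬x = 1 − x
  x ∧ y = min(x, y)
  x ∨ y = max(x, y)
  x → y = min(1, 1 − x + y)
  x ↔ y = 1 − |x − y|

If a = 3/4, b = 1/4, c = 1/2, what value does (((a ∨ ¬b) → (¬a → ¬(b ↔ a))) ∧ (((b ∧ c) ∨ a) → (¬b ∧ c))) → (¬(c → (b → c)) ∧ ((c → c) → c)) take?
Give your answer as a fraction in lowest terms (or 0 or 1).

1/4

¬b = ¬1/4 = 3/4
a ∨ ¬b = 3/4 ∨ 3/4 = 3/4
¬a = ¬3/4 = 1/4
b ↔ a = 1/4 ↔ 3/4 = 1/2
¬(b ↔ a) = ¬1/2 = 1/2
¬a → ¬(b ↔ a) = 1/4 → 1/2 = 1
(a ∨ ¬b) → (¬a → ¬(b ↔ a)) = 3/4 → 1 = 1
b ∧ c = 1/4 ∧ 1/2 = 1/4
(b ∧ c) ∨ a = 1/4 ∨ 3/4 = 3/4
¬b = ¬1/4 = 3/4
¬b ∧ c = 3/4 ∧ 1/2 = 1/2
((b ∧ c) ∨ a) → (¬b ∧ c) = 3/4 → 1/2 = 3/4
((a ∨ ¬b) → (¬a → ¬(b ↔ a))) ∧ (((b ∧ c) ∨ a) → (¬b ∧ c)) = 1 ∧ 3/4 = 3/4
b → c = 1/4 → 1/2 = 1
c → (b → c) = 1/2 → 1 = 1
¬(c → (b → c)) = ¬1 = 0
c → c = 1/2 → 1/2 = 1
(c → c) → c = 1 → 1/2 = 1/2
¬(c → (b → c)) ∧ ((c → c) → c) = 0 ∧ 1/2 = 0
(((a ∨ ¬b) → (¬a → ¬(b ↔ a))) ∧ (((b ∧ c) ∨ a) → (¬b ∧ c))) → (¬(c → (b → c)) ∧ ((c → c) → c)) = 3/4 → 0 = 1/4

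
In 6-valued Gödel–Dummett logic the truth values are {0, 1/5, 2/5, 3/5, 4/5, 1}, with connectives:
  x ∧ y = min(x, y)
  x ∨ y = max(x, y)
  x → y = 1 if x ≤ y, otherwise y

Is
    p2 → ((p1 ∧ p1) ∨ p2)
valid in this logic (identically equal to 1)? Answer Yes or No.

At p1 = 3/5, p2 = 3/5, for instance:
p1 ∧ p1 = 3/5 ∧ 3/5 = 3/5
(p1 ∧ p1) ∨ p2 = 3/5 ∨ 3/5 = 3/5
p2 → ((p1 ∧ p1) ∨ p2) = 3/5 → 3/5 = 1
and checking the remaining 35 assignments likewise gives ≥ 1 in every case.

Yes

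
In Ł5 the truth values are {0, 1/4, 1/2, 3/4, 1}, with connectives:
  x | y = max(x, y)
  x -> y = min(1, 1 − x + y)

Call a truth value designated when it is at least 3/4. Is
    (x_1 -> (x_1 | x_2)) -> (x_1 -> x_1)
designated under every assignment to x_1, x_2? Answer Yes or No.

At x_1 = 3/4, x_2 = 3/4, for instance:
x_1 | x_2 = 3/4 | 3/4 = 3/4
x_1 -> (x_1 | x_2) = 3/4 -> 3/4 = 1
x_1 -> x_1 = 3/4 -> 3/4 = 1
(x_1 -> (x_1 | x_2)) -> (x_1 -> x_1) = 1 -> 1 = 1
and checking the remaining 24 assignments likewise gives ≥ 3/4 in every case.

Yes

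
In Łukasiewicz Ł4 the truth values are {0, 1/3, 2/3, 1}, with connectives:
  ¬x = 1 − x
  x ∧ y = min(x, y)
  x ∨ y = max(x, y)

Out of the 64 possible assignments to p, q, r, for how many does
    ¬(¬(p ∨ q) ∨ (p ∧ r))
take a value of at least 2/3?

32

value 1: 10 assignments (counts)
value 2/3: 22 assignments (counts)
value 1/3: 24 assignments
value 0: 8 assignments
So 32 of the 64 assignments meet the threshold.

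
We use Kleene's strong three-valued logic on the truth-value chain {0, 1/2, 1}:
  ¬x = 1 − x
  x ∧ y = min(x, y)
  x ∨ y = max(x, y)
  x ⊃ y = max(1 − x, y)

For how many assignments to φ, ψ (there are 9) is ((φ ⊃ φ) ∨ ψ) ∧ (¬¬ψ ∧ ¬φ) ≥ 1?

1

φ = 0, ψ = 0 ↦ 0  <
φ = 0, ψ = 1/2 ↦ 1/2  <
φ = 0, ψ = 1 ↦ 1  ≥
φ = 1/2, ψ = 0 ↦ 0  <
φ = 1/2, ψ = 1/2 ↦ 1/2  <
φ = 1/2, ψ = 1 ↦ 1/2  <
φ = 1, ψ = 0 ↦ 0  <
φ = 1, ψ = 1/2 ↦ 0  <
φ = 1, ψ = 1 ↦ 0  <
So 1 of the 9 assignments meets the threshold.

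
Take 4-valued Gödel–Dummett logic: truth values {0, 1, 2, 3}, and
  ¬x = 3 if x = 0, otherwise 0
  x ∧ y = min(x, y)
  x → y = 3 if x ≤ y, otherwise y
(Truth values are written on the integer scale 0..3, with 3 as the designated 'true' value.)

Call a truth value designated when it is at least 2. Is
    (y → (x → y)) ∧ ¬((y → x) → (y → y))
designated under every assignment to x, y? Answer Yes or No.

No

Counterexample: take x = 0, y = 0.
x → y = 0 → 0 = 3
y → (x → y) = 0 → 3 = 3
y → x = 0 → 0 = 3
y → y = 0 → 0 = 3
(y → x) → (y → y) = 3 → 3 = 3
¬((y → x) → (y → y)) = ¬3 = 0
(y → (x → y)) ∧ ¬((y → x) → (y → y)) = 3 ∧ 0 = 0
This gives 0, which is below 2.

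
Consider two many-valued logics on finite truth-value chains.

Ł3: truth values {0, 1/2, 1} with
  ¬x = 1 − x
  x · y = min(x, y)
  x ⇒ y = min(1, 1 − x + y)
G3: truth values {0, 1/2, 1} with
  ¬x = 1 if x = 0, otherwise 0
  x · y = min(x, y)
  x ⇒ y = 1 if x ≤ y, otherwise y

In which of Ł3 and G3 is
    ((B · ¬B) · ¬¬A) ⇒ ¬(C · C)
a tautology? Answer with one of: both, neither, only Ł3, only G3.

only G3

In Ł3: at A = 1/2, B = 1/2, C = 1 the value is 1/2 — not a tautology.
In G3: every assignment gives 1 — tautology.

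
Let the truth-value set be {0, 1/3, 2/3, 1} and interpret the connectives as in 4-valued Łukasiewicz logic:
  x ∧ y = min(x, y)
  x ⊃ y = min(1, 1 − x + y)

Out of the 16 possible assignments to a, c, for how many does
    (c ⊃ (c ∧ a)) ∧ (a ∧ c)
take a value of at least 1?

1

a = 0, c = 0 ↦ 0  <
a = 0, c = 1/3 ↦ 0  <
a = 0, c = 2/3 ↦ 0  <
a = 0, c = 1 ↦ 0  <
a = 1/3, c = 0 ↦ 0  <
a = 1/3, c = 1/3 ↦ 1/3  <
a = 1/3, c = 2/3 ↦ 1/3  <
a = 1/3, c = 1 ↦ 1/3  <
a = 2/3, c = 0 ↦ 0  <
a = 2/3, c = 1/3 ↦ 1/3  <
a = 2/3, c = 2/3 ↦ 2/3  <
a = 2/3, c = 1 ↦ 2/3  <
a = 1, c = 0 ↦ 0  <
a = 1, c = 1/3 ↦ 1/3  <
a = 1, c = 2/3 ↦ 2/3  <
a = 1, c = 1 ↦ 1  ≥
So 1 of the 16 assignments meets the threshold.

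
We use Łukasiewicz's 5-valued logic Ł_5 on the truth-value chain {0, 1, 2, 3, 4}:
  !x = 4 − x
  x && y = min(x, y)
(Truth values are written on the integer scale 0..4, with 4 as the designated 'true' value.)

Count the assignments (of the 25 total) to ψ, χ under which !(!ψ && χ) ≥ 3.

value 4: 9 assignments (counts)
value 3: 7 assignments (counts)
value 2: 5 assignments
value 1: 3 assignments
value 0: 1 assignment
So 16 of the 25 assignments meet the threshold.

16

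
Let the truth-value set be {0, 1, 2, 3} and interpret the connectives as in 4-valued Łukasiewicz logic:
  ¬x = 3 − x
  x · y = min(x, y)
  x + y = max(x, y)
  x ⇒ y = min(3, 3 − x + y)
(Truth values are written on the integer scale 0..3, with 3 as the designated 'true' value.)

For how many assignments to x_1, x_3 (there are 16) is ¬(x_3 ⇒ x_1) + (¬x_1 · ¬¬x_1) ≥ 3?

1

x_1 = 0, x_3 = 0 ↦ 0  <
x_1 = 0, x_3 = 1 ↦ 1  <
x_1 = 0, x_3 = 2 ↦ 2  <
x_1 = 0, x_3 = 3 ↦ 3  ≥
x_1 = 1, x_3 = 0 ↦ 1  <
x_1 = 1, x_3 = 1 ↦ 1  <
x_1 = 1, x_3 = 2 ↦ 1  <
x_1 = 1, x_3 = 3 ↦ 2  <
x_1 = 2, x_3 = 0 ↦ 1  <
x_1 = 2, x_3 = 1 ↦ 1  <
x_1 = 2, x_3 = 2 ↦ 1  <
x_1 = 2, x_3 = 3 ↦ 1  <
x_1 = 3, x_3 = 0 ↦ 0  <
x_1 = 3, x_3 = 1 ↦ 0  <
x_1 = 3, x_3 = 2 ↦ 0  <
x_1 = 3, x_3 = 3 ↦ 0  <
So 1 of the 16 assignments meets the threshold.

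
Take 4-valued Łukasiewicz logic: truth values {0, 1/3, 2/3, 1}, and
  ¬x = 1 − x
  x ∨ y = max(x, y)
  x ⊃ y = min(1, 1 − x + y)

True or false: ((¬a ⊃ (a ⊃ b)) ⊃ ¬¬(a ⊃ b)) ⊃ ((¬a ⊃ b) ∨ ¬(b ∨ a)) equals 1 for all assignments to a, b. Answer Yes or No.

No

Counterexample: take a = 0, b = 1/3.
¬a = ¬0 = 1
a ⊃ b = 0 ⊃ 1/3 = 1
¬a ⊃ (a ⊃ b) = 1 ⊃ 1 = 1
a ⊃ b = 0 ⊃ 1/3 = 1
¬(a ⊃ b) = ¬1 = 0
¬¬(a ⊃ b) = ¬0 = 1
(¬a ⊃ (a ⊃ b)) ⊃ ¬¬(a ⊃ b) = 1 ⊃ 1 = 1
¬a = ¬0 = 1
¬a ⊃ b = 1 ⊃ 1/3 = 1/3
b ∨ a = 1/3 ∨ 0 = 1/3
¬(b ∨ a) = ¬1/3 = 2/3
(¬a ⊃ b) ∨ ¬(b ∨ a) = 1/3 ∨ 2/3 = 2/3
((¬a ⊃ (a ⊃ b)) ⊃ ¬¬(a ⊃ b)) ⊃ ((¬a ⊃ b) ∨ ¬(b ∨ a)) = 1 ⊃ 2/3 = 2/3
This gives 2/3 ≠ 1.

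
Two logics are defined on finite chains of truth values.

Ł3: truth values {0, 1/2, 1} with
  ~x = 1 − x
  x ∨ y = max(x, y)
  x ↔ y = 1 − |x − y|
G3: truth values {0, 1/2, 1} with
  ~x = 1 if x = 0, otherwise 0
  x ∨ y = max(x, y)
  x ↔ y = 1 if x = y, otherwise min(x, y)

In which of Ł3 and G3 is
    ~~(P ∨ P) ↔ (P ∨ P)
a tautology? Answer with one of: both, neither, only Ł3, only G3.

only Ł3

In Ł3: every assignment gives 1 — tautology.
In G3: at P = 1/2 the value is 1/2 — not a tautology.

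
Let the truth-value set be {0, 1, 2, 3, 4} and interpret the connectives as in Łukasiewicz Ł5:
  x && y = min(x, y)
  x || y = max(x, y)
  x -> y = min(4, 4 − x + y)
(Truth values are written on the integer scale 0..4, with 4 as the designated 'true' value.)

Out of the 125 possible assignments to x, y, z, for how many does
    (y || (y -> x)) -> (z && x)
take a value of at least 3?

value 4: 5 assignments (counts)
value 3: 18 assignments (counts)
value 2: 36 assignments
value 1: 39 assignments
value 0: 27 assignments
So 23 of the 125 assignments meet the threshold.

23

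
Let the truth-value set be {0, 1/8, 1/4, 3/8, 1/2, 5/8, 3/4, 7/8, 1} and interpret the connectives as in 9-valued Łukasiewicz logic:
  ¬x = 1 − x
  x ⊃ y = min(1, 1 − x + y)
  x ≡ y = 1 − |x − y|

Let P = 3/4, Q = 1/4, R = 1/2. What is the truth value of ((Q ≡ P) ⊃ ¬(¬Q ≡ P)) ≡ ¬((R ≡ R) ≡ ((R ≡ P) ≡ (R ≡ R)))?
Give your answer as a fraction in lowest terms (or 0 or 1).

3/4

Q ≡ P = 1/4 ≡ 3/4 = 1/2
¬Q = ¬1/4 = 3/4
¬Q ≡ P = 3/4 ≡ 3/4 = 1
¬(¬Q ≡ P) = ¬1 = 0
(Q ≡ P) ⊃ ¬(¬Q ≡ P) = 1/2 ⊃ 0 = 1/2
R ≡ R = 1/2 ≡ 1/2 = 1
R ≡ P = 1/2 ≡ 3/4 = 3/4
R ≡ R = 1/2 ≡ 1/2 = 1
(R ≡ P) ≡ (R ≡ R) = 3/4 ≡ 1 = 3/4
(R ≡ R) ≡ ((R ≡ P) ≡ (R ≡ R)) = 1 ≡ 3/4 = 3/4
¬((R ≡ R) ≡ ((R ≡ P) ≡ (R ≡ R))) = ¬3/4 = 1/4
((Q ≡ P) ⊃ ¬(¬Q ≡ P)) ≡ ¬((R ≡ R) ≡ ((R ≡ P) ≡ (R ≡ R))) = 1/2 ≡ 1/4 = 3/4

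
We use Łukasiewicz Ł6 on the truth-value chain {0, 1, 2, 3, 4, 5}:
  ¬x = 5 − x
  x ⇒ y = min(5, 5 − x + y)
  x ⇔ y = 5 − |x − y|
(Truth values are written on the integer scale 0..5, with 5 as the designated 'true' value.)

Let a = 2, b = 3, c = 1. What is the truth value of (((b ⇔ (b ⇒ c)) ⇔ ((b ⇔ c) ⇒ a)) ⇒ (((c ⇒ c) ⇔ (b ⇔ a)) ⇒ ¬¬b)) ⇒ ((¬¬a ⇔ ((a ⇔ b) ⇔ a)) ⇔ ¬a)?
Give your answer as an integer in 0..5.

4

b ⇒ c = 3 ⇒ 1 = 3
b ⇔ (b ⇒ c) = 3 ⇔ 3 = 5
b ⇔ c = 3 ⇔ 1 = 3
(b ⇔ c) ⇒ a = 3 ⇒ 2 = 4
(b ⇔ (b ⇒ c)) ⇔ ((b ⇔ c) ⇒ a) = 5 ⇔ 4 = 4
c ⇒ c = 1 ⇒ 1 = 5
b ⇔ a = 3 ⇔ 2 = 4
(c ⇒ c) ⇔ (b ⇔ a) = 5 ⇔ 4 = 4
¬b = ¬3 = 2
¬¬b = ¬2 = 3
((c ⇒ c) ⇔ (b ⇔ a)) ⇒ ¬¬b = 4 ⇒ 3 = 4
((b ⇔ (b ⇒ c)) ⇔ ((b ⇔ c) ⇒ a)) ⇒ (((c ⇒ c) ⇔ (b ⇔ a)) ⇒ ¬¬b) = 4 ⇒ 4 = 5
¬a = ¬2 = 3
¬¬a = ¬3 = 2
a ⇔ b = 2 ⇔ 3 = 4
(a ⇔ b) ⇔ a = 4 ⇔ 2 = 3
¬¬a ⇔ ((a ⇔ b) ⇔ a) = 2 ⇔ 3 = 4
¬a = ¬2 = 3
(¬¬a ⇔ ((a ⇔ b) ⇔ a)) ⇔ ¬a = 4 ⇔ 3 = 4
(((b ⇔ (b ⇒ c)) ⇔ ((b ⇔ c) ⇒ a)) ⇒ (((c ⇒ c) ⇔ (b ⇔ a)) ⇒ ¬¬b)) ⇒ ((¬¬a ⇔ ((a ⇔ b) ⇔ a)) ⇔ ¬a) = 5 ⇒ 4 = 4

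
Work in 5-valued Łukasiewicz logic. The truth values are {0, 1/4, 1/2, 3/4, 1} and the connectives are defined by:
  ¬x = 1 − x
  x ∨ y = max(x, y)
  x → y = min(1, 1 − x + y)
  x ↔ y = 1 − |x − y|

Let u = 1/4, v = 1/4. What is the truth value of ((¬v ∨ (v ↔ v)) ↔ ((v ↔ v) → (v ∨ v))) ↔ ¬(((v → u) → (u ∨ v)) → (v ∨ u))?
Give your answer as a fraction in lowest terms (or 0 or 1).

¬v = ¬1/4 = 3/4
v ↔ v = 1/4 ↔ 1/4 = 1
¬v ∨ (v ↔ v) = 3/4 ∨ 1 = 1
v ↔ v = 1/4 ↔ 1/4 = 1
v ∨ v = 1/4 ∨ 1/4 = 1/4
(v ↔ v) → (v ∨ v) = 1 → 1/4 = 1/4
(¬v ∨ (v ↔ v)) ↔ ((v ↔ v) → (v ∨ v)) = 1 ↔ 1/4 = 1/4
v → u = 1/4 → 1/4 = 1
u ∨ v = 1/4 ∨ 1/4 = 1/4
(v → u) → (u ∨ v) = 1 → 1/4 = 1/4
v ∨ u = 1/4 ∨ 1/4 = 1/4
((v → u) → (u ∨ v)) → (v ∨ u) = 1/4 → 1/4 = 1
¬(((v → u) → (u ∨ v)) → (v ∨ u)) = ¬1 = 0
((¬v ∨ (v ↔ v)) ↔ ((v ↔ v) → (v ∨ v))) ↔ ¬(((v → u) → (u ∨ v)) → (v ∨ u)) = 1/4 ↔ 0 = 3/4

3/4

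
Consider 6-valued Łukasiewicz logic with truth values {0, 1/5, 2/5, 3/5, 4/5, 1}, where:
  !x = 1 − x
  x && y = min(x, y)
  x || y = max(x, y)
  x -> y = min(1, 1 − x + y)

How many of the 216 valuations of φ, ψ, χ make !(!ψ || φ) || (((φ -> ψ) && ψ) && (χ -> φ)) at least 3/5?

value 1: 26 assignments (counts)
value 4/5: 40 assignments (counts)
value 3/5: 42 assignments (counts)
value 2/5: 36 assignments
value 1/5: 36 assignments
value 0: 36 assignments
So 108 of the 216 assignments meet the threshold.

108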